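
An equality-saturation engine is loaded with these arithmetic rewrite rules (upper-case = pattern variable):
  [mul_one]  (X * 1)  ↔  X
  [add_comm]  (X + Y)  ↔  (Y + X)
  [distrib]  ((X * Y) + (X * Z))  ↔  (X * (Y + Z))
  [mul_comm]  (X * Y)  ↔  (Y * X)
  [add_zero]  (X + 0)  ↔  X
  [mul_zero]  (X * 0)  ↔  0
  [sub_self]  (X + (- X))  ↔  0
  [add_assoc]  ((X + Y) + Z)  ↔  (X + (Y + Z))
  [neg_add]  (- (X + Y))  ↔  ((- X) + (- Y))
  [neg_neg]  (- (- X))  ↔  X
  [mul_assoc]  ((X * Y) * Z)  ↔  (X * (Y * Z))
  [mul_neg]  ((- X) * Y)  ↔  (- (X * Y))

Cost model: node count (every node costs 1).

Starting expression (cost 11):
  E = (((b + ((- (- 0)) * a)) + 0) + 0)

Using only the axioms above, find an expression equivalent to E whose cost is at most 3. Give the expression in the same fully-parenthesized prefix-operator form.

(b + 0)   [cost 3]

1. [add_zero →] (((b + ((- (- 0)) * a)) + 0) + 0)  →  ((b + ((- (- 0)) * a)) + 0)
2. [add_zero →] ((b + ((- (- 0)) * a)) + 0)  →  (b + ((- (- 0)) * a))
3. [neg_neg →] (- (- 0))  →  0;  E = (b + (0 * a))
4. [mul_comm →] (0 * a)  →  (a * 0);  E = (b + (a * 0))
5. [mul_zero →] (a * 0)  →  0;  cost 3 ≤ 3, done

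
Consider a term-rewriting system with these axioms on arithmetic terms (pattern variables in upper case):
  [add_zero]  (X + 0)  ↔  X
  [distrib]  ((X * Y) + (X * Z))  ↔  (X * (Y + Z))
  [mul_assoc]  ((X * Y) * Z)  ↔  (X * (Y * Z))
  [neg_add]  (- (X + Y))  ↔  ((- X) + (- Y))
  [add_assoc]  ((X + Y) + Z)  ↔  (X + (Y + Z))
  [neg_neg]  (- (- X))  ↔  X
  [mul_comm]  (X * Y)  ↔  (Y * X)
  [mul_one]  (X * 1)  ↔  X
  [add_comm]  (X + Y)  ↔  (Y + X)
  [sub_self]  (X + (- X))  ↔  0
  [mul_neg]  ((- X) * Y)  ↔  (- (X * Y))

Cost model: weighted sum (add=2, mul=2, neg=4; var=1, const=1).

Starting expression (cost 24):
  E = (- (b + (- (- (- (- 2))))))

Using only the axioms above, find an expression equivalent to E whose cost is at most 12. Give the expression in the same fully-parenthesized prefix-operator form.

1. [neg_neg →] (- (- 2))  →  2;  E = (- (b + (- (- 2))))
2. [neg_add →] (- (b + (- (- 2))))  →  ((- b) + (- (- (- 2))))
3. [neg_neg →] (- (- (- 2)))  →  (- 2);  cost 12 ≤ 12, done

((- b) + (- 2))   [cost 12]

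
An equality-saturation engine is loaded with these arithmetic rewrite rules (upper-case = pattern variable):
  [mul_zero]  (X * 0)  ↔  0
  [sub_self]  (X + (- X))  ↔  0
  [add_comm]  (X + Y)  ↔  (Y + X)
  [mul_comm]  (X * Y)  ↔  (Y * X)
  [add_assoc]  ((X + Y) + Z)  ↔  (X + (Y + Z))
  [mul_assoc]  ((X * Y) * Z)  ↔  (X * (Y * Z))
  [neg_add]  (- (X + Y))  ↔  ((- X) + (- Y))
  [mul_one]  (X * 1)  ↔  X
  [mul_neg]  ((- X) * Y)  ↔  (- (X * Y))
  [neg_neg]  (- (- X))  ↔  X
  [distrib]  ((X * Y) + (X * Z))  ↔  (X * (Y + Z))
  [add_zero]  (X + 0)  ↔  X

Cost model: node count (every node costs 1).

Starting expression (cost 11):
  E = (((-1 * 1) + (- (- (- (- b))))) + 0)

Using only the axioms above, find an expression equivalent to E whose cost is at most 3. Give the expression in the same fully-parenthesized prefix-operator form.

1. [neg_neg →] (- (- (- (- b))))  →  (- (- b));  E = (((-1 * 1) + (- (- b))) + 0)
2. [neg_neg →] (- (- b))  →  b;  E = (((-1 * 1) + b) + 0)
3. [mul_one →] (-1 * 1)  →  -1;  E = ((-1 + b) + 0)
4. [add_zero →] ((-1 + b) + 0)  →  (-1 + b);  cost 3 ≤ 3, done

(-1 + b)   [cost 3]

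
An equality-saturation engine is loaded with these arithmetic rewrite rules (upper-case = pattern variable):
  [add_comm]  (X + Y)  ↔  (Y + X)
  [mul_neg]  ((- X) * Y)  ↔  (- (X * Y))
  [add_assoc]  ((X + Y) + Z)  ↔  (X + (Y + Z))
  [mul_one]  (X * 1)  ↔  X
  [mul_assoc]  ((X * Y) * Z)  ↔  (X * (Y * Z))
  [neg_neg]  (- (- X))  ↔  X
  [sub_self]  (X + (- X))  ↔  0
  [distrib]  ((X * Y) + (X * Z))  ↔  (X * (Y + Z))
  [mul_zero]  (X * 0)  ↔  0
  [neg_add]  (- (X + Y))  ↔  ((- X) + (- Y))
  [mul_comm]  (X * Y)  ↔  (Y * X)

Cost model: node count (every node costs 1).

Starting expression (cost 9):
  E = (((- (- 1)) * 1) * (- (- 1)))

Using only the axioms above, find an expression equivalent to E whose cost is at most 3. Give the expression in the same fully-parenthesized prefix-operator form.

(1 * 1)   [cost 3]

1. [neg_neg →] (- (- 1))  →  1;  E = (((- (- 1)) * 1) * 1)
2. [mul_one →] (((- (- 1)) * 1) * 1)  →  ((- (- 1)) * 1)
3. [neg_neg →] (- (- 1))  →  1;  cost 3 ≤ 3, done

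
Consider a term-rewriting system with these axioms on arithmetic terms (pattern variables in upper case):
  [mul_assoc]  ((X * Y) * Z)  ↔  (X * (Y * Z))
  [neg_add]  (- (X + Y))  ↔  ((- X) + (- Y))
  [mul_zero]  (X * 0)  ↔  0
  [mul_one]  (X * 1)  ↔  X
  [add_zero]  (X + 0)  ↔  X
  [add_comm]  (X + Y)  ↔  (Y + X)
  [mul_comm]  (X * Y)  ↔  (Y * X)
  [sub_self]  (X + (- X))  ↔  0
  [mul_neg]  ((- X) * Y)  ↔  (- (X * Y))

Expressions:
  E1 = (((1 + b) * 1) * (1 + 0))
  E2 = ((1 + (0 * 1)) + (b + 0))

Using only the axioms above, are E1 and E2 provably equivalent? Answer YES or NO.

1. [add_zero →] (1 + 0)  →  1;  E1 = (((1 + b) * 1) * 1)
2. [mul_one →] ((1 + b) * 1)  →  (1 + b);  E1 = ((1 + b) * 1)
3. [mul_one →] ((1 + b) * 1)  →  (1 + b)
4. [add_zero ←] 1  →  (1 + 0);  E1 = ((1 + 0) + b)
5. [add_zero ←] b  →  (b + 0);  E1 = ((1 + 0) + (b + 0))
6. [mul_one ←] 0  →  (0 * 1);  this is E2

YES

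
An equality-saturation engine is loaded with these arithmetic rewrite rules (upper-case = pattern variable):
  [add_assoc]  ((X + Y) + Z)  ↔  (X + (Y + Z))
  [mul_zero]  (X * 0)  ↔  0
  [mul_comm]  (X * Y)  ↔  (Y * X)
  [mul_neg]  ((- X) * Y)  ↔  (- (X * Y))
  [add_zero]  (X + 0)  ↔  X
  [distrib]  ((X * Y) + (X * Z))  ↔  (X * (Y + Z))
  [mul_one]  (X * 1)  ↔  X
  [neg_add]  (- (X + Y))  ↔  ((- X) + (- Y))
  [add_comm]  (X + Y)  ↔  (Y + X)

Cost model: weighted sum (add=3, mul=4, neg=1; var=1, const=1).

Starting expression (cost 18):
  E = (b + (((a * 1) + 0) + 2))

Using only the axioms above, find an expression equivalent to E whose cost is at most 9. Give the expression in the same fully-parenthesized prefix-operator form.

((a + 2) + b)   [cost 9]

(1) (b + (((a * 1) + 0) + 2))  =[add_comm →]=  ((((a * 1) + 0) + 2) + b)
(2) ((a * 1) + 0)  =[add_zero →]=  (a * 1)    ⊢ (((a * 1) + 2) + b)
(3) (a * 1)  =[mul_one →]=  a    ⊢ cost 9, within 9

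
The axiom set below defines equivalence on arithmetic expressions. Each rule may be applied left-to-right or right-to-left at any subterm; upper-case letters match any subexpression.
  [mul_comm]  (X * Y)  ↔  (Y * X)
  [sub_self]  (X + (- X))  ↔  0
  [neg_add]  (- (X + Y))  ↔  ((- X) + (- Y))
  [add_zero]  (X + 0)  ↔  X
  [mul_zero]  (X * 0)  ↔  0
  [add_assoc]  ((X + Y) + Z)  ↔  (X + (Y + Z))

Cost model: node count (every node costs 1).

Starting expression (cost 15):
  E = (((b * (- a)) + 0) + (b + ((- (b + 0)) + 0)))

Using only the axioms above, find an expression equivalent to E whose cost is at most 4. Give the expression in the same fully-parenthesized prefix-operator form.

((- a) * b)   [cost 4]

(1) (b + 0)  =[add_zero →]=  b    ⊢ (((b * (- a)) + 0) + (b + ((- b) + 0)))
(2) ((- b) + 0)  =[add_zero →]=  (- b)    ⊢ (((b * (- a)) + 0) + (b + (- b)))
(3) (b + (- b))  =[sub_self →]=  0    ⊢ (((b * (- a)) + 0) + 0)
(4) (((b * (- a)) + 0) + 0)  =[add_zero →]=  ((b * (- a)) + 0)
(5) (b * (- a))  =[mul_comm →]=  ((- a) * b)    ⊢ (((- a) * b) + 0)
(6) (((- a) * b) + 0)  =[add_zero →]=  ((- a) * b)    ⊢ cost 4, within 4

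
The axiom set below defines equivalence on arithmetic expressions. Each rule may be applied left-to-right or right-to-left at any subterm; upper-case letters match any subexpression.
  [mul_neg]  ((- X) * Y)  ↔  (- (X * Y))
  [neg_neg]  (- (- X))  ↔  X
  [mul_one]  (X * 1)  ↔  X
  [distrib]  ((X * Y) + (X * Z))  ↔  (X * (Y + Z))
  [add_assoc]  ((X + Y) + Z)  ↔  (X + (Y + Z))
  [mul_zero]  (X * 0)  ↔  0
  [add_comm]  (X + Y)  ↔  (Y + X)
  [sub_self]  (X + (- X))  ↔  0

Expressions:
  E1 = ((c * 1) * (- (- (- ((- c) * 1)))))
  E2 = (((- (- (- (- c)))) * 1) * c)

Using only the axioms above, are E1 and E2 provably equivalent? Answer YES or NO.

YES

(1) (- (- ((- c) * 1)))  =[neg_neg →]=  ((- c) * 1)    ⊢ ((c * 1) * (- ((- c) * 1)))
(2) ((- c) * 1)  =[mul_one →]=  (- c)    ⊢ ((c * 1) * (- (- c)))
(3) (c * 1)  =[mul_one →]=  c    ⊢ (c * (- (- c)))
(4) (- (- c))  =[neg_neg →]=  c    ⊢ (c * c)
(5) c  =[neg_neg ←]=  (- (- c))    ⊢ ((- (- c)) * c)
(6) (- (- c))  =[mul_one ←]=  ((- (- c)) * 1)    ⊢ (((- (- c)) * 1) * c)
(7) c  =[neg_neg ←]=  (- (- c))    ⊢ E2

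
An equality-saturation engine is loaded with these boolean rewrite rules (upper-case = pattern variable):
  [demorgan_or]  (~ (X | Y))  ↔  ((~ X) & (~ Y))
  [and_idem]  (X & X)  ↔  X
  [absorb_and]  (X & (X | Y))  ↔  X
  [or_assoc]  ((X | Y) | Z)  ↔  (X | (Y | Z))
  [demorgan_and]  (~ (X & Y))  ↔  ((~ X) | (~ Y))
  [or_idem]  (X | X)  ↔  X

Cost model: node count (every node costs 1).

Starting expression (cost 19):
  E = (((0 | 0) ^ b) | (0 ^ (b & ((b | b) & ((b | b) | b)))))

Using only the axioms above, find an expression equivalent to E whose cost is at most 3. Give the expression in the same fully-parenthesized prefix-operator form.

(0 ^ b)   [cost 3]

(1) ((b | b) & ((b | b) | b))  =[absorb_and →]=  (b | b)    ⊢ (((0 | 0) ^ b) | (0 ^ (b & (b | b))))
(2) (0 | 0)  =[or_idem →]=  0    ⊢ ((0 ^ b) | (0 ^ (b & (b | b))))
(3) (b & (b | b))  =[absorb_and →]=  b    ⊢ ((0 ^ b) | (0 ^ b))
(4) ((0 ^ b) | (0 ^ b))  =[or_idem →]=  (0 ^ b)    ⊢ cost 3, within 3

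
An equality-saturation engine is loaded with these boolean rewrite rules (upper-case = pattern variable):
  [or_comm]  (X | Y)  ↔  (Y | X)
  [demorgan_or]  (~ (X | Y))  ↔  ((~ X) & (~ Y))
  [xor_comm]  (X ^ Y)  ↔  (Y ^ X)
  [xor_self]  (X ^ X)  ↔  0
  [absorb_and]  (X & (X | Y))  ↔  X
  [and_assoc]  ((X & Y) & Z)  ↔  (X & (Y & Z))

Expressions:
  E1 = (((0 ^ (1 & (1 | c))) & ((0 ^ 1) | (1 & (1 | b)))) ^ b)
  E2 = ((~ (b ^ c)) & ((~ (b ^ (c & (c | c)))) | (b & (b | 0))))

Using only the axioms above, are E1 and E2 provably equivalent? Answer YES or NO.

NO

All listed rules preserve value, hence provable equivalence implies equal values everywhere; look for a separating assignment.
b=0, c=1 gives E1 ↦ 1, E2 ↦ 0; values differ ⇒ not provably equivalent.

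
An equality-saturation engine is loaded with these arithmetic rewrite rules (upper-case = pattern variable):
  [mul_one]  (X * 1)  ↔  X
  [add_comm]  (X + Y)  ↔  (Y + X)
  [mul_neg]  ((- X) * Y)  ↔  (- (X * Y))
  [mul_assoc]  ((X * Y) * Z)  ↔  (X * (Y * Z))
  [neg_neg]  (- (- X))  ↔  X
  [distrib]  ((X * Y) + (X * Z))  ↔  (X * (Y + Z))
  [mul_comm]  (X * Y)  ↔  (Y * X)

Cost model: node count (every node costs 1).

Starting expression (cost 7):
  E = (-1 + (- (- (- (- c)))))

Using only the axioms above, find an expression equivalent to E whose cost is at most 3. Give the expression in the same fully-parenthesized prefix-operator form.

1. [neg_neg →] (- (- (- (- c))))  →  (- (- c));  E = (-1 + (- (- c)))
2. [add_comm →] (-1 + (- (- c)))  →  ((- (- c)) + -1)
3. [neg_neg →] (- (- c))  →  c;  cost 3 ≤ 3, done

(c + -1)   [cost 3]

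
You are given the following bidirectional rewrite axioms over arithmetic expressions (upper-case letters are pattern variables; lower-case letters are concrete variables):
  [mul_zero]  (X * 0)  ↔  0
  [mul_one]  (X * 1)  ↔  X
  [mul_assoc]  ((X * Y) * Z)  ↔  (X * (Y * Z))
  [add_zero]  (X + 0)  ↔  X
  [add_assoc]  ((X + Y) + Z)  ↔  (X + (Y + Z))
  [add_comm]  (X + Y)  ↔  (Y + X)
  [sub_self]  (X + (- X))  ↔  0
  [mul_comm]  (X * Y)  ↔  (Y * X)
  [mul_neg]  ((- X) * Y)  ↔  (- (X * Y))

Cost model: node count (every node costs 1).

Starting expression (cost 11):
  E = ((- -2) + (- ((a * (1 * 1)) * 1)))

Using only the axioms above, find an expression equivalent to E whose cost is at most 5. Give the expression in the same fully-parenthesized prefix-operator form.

1. [mul_one →] (1 * 1)  →  1;  E = ((- -2) + (- ((a * 1) * 1)))
2. [mul_one →] ((a * 1) * 1)  →  (a * 1);  E = ((- -2) + (- (a * 1)))
3. [mul_one →] (a * 1)  →  a;  cost 5 ≤ 5, done

((- -2) + (- a))   [cost 5]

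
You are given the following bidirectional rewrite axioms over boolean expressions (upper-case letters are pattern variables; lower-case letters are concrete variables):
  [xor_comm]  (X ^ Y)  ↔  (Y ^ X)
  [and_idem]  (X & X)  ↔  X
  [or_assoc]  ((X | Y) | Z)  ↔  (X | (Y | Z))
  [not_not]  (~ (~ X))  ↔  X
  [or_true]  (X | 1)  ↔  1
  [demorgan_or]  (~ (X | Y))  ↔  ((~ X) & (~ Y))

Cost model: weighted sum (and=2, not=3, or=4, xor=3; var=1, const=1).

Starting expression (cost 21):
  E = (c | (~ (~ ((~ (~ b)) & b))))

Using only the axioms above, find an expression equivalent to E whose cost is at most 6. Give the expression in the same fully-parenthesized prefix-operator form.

(c | b)   [cost 6]

step 1: not_not (→) rewrites (~ (~ b)) into b, now (c | (~ (~ (b & b))))
step 2: and_idem (→) rewrites (b & b) into b, now (c | (~ (~ b)))
step 3: not_not (→) rewrites (~ (~ b)) into b, reaching cost 6 (bound 6)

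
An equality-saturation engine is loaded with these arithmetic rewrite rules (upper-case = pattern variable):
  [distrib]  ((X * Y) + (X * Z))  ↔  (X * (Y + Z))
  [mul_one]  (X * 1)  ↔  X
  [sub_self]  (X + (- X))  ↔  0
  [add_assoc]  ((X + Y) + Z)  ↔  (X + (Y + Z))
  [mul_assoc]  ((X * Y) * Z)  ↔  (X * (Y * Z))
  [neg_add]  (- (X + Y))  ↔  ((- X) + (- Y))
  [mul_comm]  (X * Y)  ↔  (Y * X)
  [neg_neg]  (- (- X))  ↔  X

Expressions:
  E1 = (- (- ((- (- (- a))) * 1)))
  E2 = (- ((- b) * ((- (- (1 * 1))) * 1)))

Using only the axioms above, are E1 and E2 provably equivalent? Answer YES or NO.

All listed rules preserve value, hence provable equivalence implies equal values everywhere; look for a separating assignment.
a=0, b=1 gives E1 ↦ 0, E2 ↦ 1; values differ ⇒ not provably equivalent.

NO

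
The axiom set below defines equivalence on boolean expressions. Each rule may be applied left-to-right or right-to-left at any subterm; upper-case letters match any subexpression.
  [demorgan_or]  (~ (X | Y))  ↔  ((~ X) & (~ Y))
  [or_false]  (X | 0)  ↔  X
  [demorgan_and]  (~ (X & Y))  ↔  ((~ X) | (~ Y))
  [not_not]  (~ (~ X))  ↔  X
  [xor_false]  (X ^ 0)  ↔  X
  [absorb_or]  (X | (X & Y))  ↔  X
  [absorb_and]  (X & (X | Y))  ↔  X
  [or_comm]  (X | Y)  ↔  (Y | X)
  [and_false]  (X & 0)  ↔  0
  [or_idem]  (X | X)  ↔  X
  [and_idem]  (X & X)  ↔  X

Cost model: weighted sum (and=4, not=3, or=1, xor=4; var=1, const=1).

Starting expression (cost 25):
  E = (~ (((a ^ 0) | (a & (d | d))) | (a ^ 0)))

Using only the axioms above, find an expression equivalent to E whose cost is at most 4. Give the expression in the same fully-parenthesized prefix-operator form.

(~ a)   [cost 4]

step 1: or_idem (→) rewrites (d | d) into d, now (~ (((a ^ 0) | (a & d)) | (a ^ 0)))
step 2: xor_false (→) rewrites (a ^ 0) into a, now (~ ((a | (a & d)) | (a ^ 0)))
step 3: absorb_or (→) rewrites (a | (a & d)) into a, now (~ (a | (a ^ 0)))
step 4: xor_false (→) rewrites (a ^ 0) into a, now (~ (a | a))
step 5: or_idem (→) rewrites (a | a) into a, reaching cost 4 (bound 4)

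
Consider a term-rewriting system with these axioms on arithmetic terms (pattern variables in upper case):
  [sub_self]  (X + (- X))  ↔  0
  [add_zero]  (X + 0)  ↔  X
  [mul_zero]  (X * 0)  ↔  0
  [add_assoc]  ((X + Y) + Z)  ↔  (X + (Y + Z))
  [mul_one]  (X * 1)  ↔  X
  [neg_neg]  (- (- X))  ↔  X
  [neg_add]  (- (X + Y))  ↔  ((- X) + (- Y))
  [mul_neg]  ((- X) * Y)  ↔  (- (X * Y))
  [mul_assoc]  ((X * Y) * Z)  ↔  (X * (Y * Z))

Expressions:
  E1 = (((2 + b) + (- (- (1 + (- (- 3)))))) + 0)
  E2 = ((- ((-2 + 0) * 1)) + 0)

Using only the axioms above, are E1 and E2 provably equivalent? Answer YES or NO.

NO

The axioms are sound identities: if E1 ↔* E2 then E1 and E2 evaluate identically under any assignment.
Under b=0: E1 evaluates to 6, E2 to 2. Distinct ⇒ no rewrite sequence connects them.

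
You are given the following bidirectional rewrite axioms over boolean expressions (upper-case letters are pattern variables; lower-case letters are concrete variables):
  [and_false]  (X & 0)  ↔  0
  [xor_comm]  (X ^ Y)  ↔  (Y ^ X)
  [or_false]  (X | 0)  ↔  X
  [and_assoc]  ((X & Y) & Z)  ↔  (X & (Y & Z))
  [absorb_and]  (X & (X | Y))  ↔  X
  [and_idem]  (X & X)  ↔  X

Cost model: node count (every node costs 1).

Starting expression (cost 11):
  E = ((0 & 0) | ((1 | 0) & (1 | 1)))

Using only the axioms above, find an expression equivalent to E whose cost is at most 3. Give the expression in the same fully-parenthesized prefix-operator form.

1. [or_false →] (1 | 0)  →  1;  E = ((0 & 0) | (1 & (1 | 1)))
2. [and_idem →] (0 & 0)  →  0;  E = (0 | (1 & (1 | 1)))
3. [absorb_and →] (1 & (1 | 1))  →  1;  cost 3 ≤ 3, done

(0 | 1)   [cost 3]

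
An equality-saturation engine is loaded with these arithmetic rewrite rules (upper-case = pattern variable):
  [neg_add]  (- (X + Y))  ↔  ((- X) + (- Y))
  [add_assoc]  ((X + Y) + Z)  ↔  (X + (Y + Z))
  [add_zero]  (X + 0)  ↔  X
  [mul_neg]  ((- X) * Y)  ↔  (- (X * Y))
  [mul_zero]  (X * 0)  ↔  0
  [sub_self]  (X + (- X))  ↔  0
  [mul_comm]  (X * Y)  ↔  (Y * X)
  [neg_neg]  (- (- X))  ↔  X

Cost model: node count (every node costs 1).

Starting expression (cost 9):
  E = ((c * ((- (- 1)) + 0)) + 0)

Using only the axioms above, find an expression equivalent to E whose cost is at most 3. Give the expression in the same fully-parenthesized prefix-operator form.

(c * 1)   [cost 3]

(1) ((c * ((- (- 1)) + 0)) + 0)  =[add_zero →]=  (c * ((- (- 1)) + 0))
(2) ((- (- 1)) + 0)  =[add_zero →]=  (- (- 1))    ⊢ (c * (- (- 1)))
(3) (- (- 1))  =[neg_neg →]=  1    ⊢ cost 3, within 3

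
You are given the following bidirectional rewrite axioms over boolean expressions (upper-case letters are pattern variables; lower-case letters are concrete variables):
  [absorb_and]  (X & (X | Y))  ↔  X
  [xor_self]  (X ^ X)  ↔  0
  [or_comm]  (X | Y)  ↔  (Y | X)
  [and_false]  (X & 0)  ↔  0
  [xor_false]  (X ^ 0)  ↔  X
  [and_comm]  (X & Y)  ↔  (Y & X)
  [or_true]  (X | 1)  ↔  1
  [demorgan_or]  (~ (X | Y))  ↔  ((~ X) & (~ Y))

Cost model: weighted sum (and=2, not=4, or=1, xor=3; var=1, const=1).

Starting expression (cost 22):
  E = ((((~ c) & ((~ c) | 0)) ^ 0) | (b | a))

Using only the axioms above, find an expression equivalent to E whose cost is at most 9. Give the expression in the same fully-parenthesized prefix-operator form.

((~ c) | (b | a))   [cost 9]

step 1: absorb_and (→) rewrites ((~ c) & ((~ c) | 0)) into (~ c), now (((~ c) ^ 0) | (b | a))
step 2: xor_false (→) rewrites ((~ c) ^ 0) into (~ c), reaching cost 9 (bound 9)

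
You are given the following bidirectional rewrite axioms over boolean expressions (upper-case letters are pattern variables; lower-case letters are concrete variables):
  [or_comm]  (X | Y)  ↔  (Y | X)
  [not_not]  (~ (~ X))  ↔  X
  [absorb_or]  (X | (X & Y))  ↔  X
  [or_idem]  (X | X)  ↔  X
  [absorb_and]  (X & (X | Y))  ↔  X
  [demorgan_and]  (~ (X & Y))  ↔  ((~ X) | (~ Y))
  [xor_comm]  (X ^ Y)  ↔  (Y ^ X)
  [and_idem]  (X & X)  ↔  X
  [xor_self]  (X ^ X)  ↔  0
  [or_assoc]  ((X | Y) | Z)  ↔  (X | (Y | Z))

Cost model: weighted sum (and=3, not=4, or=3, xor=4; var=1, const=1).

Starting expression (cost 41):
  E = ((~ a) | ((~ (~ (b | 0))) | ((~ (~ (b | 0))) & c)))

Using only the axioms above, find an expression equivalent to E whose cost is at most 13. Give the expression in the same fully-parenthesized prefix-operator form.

((b | 0) | (~ a))   [cost 13]

1. [absorb_or →] ((~ (~ (b | 0))) | ((~ (~ (b | 0))) & c))  →  (~ (~ (b | 0)));  E = ((~ a) | (~ (~ (b | 0))))
2. [or_comm →] ((~ a) | (~ (~ (b | 0))))  →  ((~ (~ (b | 0))) | (~ a))
3. [not_not →] (~ (~ (b | 0)))  →  (b | 0);  cost 13 ≤ 13, done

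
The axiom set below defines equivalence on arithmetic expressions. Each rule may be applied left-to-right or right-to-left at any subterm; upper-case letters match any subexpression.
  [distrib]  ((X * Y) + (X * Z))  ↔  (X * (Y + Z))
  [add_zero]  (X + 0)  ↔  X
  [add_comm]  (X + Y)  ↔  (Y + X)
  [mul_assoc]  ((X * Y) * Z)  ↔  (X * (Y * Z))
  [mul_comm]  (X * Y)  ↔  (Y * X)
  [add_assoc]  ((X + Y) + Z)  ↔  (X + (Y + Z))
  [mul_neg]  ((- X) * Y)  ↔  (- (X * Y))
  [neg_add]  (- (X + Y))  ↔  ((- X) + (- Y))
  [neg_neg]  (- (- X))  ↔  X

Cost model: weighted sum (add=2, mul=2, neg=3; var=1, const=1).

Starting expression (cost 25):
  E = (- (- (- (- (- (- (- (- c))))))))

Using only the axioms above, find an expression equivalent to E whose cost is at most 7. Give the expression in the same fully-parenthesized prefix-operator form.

(- (- c))   [cost 7]

step 1: neg_neg (→) rewrites (- (- (- (- (- (- (- c))))))) into (- (- (- (- (- c))))), now (- (- (- (- (- (- c))))))
step 2: neg_neg (→) rewrites (- (- (- c))) into (- c), now (- (- (- (- c))))
step 3: neg_neg (→) rewrites (- (- (- (- c)))) into (- (- c)), reaching cost 7 (bound 7)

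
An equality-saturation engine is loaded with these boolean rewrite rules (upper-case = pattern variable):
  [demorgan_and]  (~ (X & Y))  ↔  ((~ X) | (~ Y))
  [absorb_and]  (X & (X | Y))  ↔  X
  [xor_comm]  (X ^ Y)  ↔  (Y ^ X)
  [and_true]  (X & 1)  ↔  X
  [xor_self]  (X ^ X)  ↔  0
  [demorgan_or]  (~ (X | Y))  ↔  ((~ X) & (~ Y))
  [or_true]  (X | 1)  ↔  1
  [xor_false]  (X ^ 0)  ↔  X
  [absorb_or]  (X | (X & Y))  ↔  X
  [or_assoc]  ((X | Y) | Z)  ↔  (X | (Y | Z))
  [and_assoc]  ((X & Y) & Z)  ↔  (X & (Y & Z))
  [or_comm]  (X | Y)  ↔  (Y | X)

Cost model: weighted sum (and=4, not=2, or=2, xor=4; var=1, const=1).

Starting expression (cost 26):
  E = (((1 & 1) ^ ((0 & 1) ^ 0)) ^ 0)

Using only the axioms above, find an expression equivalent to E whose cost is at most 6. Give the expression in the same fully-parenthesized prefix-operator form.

step 1: and_true (→) rewrites (0 & 1) into 0, now (((1 & 1) ^ (0 ^ 0)) ^ 0)
step 2: and_true (→) rewrites (1 & 1) into 1, now ((1 ^ (0 ^ 0)) ^ 0)
step 3: xor_false (→) rewrites (0 ^ 0) into 0, now ((1 ^ 0) ^ 0)
step 4: xor_false (→) rewrites ((1 ^ 0) ^ 0) into (1 ^ 0), reaching cost 6 (bound 6)

(1 ^ 0)   [cost 6]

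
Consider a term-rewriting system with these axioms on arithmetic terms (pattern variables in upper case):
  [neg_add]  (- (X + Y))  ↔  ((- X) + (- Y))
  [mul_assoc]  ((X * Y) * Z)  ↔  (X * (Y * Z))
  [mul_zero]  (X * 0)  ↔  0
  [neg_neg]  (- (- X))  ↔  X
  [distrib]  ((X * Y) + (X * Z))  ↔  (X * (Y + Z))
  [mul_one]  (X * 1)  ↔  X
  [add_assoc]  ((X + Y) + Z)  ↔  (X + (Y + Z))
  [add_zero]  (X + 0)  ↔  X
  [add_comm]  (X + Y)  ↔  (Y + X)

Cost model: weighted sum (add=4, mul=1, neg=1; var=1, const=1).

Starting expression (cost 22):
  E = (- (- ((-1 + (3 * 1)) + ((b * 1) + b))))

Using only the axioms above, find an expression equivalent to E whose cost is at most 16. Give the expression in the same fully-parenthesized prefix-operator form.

(1) (- (- ((-1 + (3 * 1)) + ((b * 1) + b))))  =[neg_neg →]=  ((-1 + (3 * 1)) + ((b * 1) + b))
(2) (3 * 1)  =[mul_one →]=  3    ⊢ ((-1 + 3) + ((b * 1) + b))
(3) (b * 1)  =[mul_one →]=  b    ⊢ cost 16, within 16

((-1 + 3) + (b + b))   [cost 16]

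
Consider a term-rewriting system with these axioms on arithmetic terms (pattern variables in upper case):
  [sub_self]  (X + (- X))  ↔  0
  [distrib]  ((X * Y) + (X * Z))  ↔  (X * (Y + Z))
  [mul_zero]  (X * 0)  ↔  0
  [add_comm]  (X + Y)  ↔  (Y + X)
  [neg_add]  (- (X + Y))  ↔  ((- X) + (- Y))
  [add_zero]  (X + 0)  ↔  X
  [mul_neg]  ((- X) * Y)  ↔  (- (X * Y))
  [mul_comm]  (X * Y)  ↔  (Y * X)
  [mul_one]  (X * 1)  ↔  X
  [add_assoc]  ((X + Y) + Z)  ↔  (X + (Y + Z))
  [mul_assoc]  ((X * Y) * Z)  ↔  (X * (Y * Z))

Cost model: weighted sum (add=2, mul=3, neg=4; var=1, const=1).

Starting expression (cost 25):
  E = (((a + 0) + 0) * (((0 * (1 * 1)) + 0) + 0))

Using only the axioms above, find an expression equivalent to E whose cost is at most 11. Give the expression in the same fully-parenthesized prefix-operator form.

(1) ((0 * (1 * 1)) + 0)  =[add_zero →]=  (0 * (1 * 1))    ⊢ (((a + 0) + 0) * ((0 * (1 * 1)) + 0))
(2) (a + 0)  =[add_zero →]=  a    ⊢ ((a + 0) * ((0 * (1 * 1)) + 0))
(3) (1 * 1)  =[mul_one →]=  1    ⊢ ((a + 0) * ((0 * 1) + 0))
(4) (0 * 1)  =[mul_one →]=  0    ⊢ cost 11, within 11

((a + 0) * (0 + 0))   [cost 11]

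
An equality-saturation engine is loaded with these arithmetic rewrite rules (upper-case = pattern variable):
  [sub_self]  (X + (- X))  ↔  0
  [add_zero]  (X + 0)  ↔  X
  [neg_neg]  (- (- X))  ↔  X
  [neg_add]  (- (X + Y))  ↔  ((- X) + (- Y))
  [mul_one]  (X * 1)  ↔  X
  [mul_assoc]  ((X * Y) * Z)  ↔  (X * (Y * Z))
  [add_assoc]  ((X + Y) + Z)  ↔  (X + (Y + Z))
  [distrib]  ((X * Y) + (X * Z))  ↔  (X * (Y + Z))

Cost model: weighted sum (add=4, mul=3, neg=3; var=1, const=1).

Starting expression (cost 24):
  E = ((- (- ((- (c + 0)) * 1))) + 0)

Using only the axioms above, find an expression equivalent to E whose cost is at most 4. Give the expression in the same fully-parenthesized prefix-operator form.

(1) ((- (c + 0)) * 1)  =[mul_one →]=  (- (c + 0))    ⊢ ((- (- (- (c + 0)))) + 0)
(2) (c + 0)  =[add_zero →]=  c    ⊢ ((- (- (- c))) + 0)
(3) ((- (- (- c))) + 0)  =[add_zero →]=  (- (- (- c)))
(4) (- (- c))  =[neg_neg →]=  c    ⊢ cost 4, within 4

(- c)   [cost 4]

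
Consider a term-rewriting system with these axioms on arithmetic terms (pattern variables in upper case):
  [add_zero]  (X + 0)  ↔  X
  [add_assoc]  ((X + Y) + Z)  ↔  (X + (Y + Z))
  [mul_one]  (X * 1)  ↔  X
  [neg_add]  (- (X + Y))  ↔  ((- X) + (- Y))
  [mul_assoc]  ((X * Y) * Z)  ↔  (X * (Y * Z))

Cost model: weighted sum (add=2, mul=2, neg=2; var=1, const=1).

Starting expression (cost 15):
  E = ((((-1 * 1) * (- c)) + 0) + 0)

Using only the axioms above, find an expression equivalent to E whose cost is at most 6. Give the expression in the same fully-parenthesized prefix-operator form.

(1) ((((-1 * 1) * (- c)) + 0) + 0)  =[add_zero →]=  (((-1 * 1) * (- c)) + 0)
(2) (-1 * 1)  =[mul_one →]=  -1    ⊢ ((-1 * (- c)) + 0)
(3) ((-1 * (- c)) + 0)  =[add_zero →]=  (-1 * (- c))    ⊢ cost 6, within 6

(-1 * (- c))   [cost 6]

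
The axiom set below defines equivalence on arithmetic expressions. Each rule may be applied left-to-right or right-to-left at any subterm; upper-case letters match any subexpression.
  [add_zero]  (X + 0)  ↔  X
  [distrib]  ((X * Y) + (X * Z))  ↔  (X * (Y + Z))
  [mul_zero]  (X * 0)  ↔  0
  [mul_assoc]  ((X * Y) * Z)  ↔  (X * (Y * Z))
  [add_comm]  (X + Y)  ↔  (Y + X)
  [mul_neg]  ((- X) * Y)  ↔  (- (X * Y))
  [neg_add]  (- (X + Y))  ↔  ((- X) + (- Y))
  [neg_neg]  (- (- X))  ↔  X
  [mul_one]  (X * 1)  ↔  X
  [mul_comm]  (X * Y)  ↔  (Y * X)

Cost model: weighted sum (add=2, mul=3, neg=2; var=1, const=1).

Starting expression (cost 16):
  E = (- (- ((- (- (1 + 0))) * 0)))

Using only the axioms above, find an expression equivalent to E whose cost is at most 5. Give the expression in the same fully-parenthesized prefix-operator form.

(1) (- (- ((- (- (1 + 0))) * 0)))  =[neg_neg →]=  ((- (- (1 + 0))) * 0)
(2) (1 + 0)  =[add_zero →]=  1    ⊢ ((- (- 1)) * 0)
(3) (- (- 1))  =[neg_neg →]=  1    ⊢ cost 5, within 5

(1 * 0)   [cost 5]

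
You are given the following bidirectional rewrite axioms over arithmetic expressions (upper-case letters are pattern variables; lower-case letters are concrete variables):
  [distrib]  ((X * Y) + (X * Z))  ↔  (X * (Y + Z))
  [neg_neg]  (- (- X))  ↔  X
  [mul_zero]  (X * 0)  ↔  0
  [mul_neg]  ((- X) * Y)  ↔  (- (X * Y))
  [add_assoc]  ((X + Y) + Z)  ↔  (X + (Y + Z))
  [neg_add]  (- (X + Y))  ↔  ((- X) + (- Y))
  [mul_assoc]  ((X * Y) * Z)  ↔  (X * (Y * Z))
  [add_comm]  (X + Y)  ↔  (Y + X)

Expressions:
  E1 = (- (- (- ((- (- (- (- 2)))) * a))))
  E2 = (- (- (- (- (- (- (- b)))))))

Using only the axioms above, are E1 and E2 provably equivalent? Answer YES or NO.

NO

Every axiom is a valid identity, so a rewrite proof would force E1 and E2 to agree under every assignment.
At a=0, b=1: E1 = 0 but E2 = -1; they differ, so no derivation exists.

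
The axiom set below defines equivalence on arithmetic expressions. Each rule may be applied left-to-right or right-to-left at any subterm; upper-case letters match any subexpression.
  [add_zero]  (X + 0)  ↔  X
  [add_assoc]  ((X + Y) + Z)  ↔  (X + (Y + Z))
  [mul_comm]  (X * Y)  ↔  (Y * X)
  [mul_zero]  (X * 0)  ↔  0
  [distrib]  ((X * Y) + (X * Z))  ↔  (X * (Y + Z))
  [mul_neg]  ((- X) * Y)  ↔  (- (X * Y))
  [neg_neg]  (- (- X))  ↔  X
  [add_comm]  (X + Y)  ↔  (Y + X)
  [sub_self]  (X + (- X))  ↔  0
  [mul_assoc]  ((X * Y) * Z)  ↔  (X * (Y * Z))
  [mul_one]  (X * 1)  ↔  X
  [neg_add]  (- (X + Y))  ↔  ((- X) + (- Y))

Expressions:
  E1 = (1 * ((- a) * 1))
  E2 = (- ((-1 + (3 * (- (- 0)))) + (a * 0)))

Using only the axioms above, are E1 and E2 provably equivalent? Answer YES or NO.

Every axiom is a valid identity, so a rewrite proof would force E1 and E2 to agree under every assignment.
At a=0: E1 = 0 but E2 = 1; they differ, so no derivation exists.

NO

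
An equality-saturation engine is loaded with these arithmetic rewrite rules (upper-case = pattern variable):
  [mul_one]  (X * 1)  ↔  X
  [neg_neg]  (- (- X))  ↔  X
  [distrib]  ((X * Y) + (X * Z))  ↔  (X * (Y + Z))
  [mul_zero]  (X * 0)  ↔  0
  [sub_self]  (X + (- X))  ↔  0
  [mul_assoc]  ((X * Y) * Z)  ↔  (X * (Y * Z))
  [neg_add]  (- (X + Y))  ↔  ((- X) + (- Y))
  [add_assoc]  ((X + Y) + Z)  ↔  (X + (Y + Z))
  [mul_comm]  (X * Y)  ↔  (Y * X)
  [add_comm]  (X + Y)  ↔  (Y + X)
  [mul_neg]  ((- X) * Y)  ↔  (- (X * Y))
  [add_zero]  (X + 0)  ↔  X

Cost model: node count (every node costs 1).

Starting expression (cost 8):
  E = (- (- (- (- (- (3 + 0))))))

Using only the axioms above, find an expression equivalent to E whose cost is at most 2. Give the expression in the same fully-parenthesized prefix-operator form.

(- 3)   [cost 2]

step 1: add_zero (→) rewrites (3 + 0) into 3, now (- (- (- (- (- 3)))))
step 2: neg_neg (→) rewrites (- (- (- (- (- 3))))) into (- (- (- 3)))
step 3: neg_neg (→) rewrites (- (- (- 3))) into (- 3), reaching cost 2 (bound 2)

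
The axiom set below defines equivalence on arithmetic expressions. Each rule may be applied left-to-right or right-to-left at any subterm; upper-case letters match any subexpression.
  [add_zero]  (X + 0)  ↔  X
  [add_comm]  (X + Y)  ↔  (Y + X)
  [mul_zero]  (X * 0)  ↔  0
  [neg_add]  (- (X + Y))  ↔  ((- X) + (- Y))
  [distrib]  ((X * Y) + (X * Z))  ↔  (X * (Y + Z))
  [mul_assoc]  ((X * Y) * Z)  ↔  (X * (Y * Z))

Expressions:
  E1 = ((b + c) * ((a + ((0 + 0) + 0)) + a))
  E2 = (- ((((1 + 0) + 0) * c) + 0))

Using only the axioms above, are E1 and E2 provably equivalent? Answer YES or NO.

NO

The axioms are sound identities: if E1 ↔* E2 then E1 and E2 evaluate identically under any assignment.
Under a=0, b=0, c=1: E1 evaluates to 0, E2 to -1. Distinct ⇒ no rewrite sequence connects them.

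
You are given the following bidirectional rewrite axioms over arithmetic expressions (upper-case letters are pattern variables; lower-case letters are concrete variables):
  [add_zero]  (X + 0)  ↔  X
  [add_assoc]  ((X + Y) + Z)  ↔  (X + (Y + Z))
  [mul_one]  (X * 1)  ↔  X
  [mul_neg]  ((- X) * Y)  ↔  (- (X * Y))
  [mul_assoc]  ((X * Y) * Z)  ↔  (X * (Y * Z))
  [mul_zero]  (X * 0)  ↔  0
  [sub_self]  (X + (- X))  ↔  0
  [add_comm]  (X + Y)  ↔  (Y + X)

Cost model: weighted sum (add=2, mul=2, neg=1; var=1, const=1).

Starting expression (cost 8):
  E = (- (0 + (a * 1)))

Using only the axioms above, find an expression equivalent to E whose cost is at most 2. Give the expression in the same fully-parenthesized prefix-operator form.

1. [add_comm →] (0 + (a * 1))  →  ((a * 1) + 0);  E = (- ((a * 1) + 0))
2. [mul_one →] (a * 1)  →  a;  E = (- (a + 0))
3. [add_zero →] (a + 0)  →  a;  cost 2 ≤ 2, done

(- a)   [cost 2]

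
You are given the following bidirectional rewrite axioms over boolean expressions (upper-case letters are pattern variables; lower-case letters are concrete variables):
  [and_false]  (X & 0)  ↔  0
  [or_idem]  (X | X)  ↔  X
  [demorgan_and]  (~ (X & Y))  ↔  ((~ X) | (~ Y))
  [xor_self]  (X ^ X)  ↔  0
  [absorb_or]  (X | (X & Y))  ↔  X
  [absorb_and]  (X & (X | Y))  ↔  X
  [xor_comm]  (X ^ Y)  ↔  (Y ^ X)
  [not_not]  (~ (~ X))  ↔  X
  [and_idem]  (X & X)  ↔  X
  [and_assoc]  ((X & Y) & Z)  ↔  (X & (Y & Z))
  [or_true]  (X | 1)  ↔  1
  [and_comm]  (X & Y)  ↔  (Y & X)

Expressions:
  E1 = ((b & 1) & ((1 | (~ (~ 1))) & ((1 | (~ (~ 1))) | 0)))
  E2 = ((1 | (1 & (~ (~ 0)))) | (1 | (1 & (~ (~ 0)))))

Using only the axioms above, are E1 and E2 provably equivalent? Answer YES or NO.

NO

Every axiom is a valid identity, so a rewrite proof would force E1 and E2 to agree under every assignment.
At b=0: E1 = 0 but E2 = 1; they differ, so no derivation exists.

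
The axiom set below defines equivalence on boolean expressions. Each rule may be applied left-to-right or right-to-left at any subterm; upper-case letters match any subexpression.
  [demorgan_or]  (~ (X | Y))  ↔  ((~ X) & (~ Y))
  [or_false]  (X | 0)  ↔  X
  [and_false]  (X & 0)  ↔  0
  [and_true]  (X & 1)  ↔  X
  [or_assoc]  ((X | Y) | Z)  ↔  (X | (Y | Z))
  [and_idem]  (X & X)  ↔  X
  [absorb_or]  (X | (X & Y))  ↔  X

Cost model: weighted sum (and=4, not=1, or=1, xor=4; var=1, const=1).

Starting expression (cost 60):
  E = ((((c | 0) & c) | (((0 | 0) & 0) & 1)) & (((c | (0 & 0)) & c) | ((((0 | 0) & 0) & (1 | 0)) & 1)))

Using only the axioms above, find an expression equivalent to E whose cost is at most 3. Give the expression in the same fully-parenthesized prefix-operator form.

(c | 0)   [cost 3]

step 1: and_true (→) rewrites ((((0 | 0) & 0) & (1 | 0)) & 1) into (((0 | 0) & 0) & (1 | 0)), now ((((c | 0) & c) | (((0 | 0) & 0) & 1)) & (((c | (0 & 0)) & c) | (((0 | 0) & 0) & (1 | 0))))
step 2: or_false (→) rewrites (1 | 0) into 1, now ((((c | 0) & c) | (((0 | 0) & 0) & 1)) & (((c | (0 & 0)) & c) | (((0 | 0) & 0) & 1)))
step 3: and_false (→) rewrites (0 & 0) into 0, now ((((c | 0) & c) | (((0 | 0) & 0) & 1)) & (((c | 0) & c) | (((0 | 0) & 0) & 1)))
step 4: and_idem (→) rewrites ((((c | 0) & c) | (((0 | 0) & 0) & 1)) & (((c | 0) & c) | (((0 | 0) & 0) & 1))) into (((c | 0) & c) | (((0 | 0) & 0) & 1))
step 5: or_false (→) rewrites (c | 0) into c, now ((c & c) | (((0 | 0) & 0) & 1))
step 6: or_false (→) rewrites (0 | 0) into 0, now ((c & c) | ((0 & 0) & 1))
step 7: and_idem (→) rewrites (0 & 0) into 0, now ((c & c) | (0 & 1))
step 8: and_idem (→) rewrites (c & c) into c, now (c | (0 & 1))
step 9: and_true (→) rewrites (0 & 1) into 0, reaching cost 3 (bound 3)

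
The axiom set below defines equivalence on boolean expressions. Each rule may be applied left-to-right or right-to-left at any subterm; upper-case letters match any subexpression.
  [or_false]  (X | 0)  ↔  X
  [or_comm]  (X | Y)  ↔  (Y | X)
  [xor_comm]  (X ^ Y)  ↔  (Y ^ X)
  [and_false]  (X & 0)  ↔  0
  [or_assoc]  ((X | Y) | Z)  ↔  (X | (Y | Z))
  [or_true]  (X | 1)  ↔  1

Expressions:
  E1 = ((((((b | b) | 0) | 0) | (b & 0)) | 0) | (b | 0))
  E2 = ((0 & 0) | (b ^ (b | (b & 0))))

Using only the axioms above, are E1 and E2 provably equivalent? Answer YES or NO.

Every axiom is a valid identity, so a rewrite proof would force E1 and E2 to agree under every assignment.
At b=1: E1 = 1 but E2 = 0; they differ, so no derivation exists.

NO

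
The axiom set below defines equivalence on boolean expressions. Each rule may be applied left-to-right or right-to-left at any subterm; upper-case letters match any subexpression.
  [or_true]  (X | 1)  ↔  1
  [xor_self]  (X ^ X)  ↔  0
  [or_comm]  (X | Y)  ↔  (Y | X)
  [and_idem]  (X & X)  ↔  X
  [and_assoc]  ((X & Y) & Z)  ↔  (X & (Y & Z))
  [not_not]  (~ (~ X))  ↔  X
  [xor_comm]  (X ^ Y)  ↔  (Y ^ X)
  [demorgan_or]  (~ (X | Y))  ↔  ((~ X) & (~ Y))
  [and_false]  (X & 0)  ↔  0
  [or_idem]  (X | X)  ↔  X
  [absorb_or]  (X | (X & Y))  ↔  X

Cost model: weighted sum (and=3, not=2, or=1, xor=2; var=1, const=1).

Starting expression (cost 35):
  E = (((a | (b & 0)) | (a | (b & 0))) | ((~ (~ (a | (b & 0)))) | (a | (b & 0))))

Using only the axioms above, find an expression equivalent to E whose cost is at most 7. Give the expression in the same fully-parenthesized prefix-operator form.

(a | (b & 0))   [cost 7]

(1) (~ (~ (a | (b & 0))))  =[not_not →]=  (a | (b & 0))    ⊢ (((a | (b & 0)) | (a | (b & 0))) | ((a | (b & 0)) | (a | (b & 0))))
(2) (((a | (b & 0)) | (a | (b & 0))) | ((a | (b & 0)) | (a | (b & 0))))  =[or_idem →]=  ((a | (b & 0)) | (a | (b & 0)))
(3) ((a | (b & 0)) | (a | (b & 0)))  =[or_idem →]=  (a | (b & 0))    ⊢ cost 7, within 7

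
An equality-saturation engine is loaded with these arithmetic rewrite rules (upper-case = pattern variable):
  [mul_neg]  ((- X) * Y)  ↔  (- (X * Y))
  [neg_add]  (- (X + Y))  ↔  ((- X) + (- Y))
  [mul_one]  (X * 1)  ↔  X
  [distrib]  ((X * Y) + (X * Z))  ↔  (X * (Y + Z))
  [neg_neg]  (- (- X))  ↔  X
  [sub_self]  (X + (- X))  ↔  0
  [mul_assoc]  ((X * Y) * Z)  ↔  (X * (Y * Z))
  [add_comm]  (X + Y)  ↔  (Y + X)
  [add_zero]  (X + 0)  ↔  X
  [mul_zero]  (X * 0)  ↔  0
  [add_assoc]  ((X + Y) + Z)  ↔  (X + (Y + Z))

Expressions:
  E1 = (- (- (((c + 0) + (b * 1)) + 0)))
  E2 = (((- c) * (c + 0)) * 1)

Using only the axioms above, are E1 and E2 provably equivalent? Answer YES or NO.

NO

The axioms are sound identities: if E1 ↔* E2 then E1 and E2 evaluate identically under any assignment.
Under b=0, c=1: E1 evaluates to 1, E2 to -1. Distinct ⇒ no rewrite sequence connects them.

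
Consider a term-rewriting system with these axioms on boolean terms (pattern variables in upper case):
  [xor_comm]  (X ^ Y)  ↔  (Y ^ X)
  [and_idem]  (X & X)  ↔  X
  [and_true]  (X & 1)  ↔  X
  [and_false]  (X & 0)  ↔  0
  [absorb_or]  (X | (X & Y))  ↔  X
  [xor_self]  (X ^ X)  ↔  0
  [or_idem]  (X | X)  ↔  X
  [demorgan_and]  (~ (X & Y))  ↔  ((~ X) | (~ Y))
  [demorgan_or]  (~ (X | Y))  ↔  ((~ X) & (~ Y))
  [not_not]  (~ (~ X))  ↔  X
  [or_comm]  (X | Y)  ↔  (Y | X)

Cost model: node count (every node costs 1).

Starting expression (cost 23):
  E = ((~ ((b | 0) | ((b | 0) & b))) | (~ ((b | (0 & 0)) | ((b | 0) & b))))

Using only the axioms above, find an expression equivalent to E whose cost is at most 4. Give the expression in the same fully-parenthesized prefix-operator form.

1. [and_idem →] (0 & 0)  →  0;  E = ((~ ((b | 0) | ((b | 0) & b))) | (~ ((b | 0) | ((b | 0) & b))))
2. [or_idem →] ((~ ((b | 0) | ((b | 0) & b))) | (~ ((b | 0) | ((b | 0) & b))))  →  (~ ((b | 0) | ((b | 0) & b)))
3. [absorb_or →] ((b | 0) | ((b | 0) & b))  →  (b | 0);  cost 4 ≤ 4, done

(~ (b | 0))   [cost 4]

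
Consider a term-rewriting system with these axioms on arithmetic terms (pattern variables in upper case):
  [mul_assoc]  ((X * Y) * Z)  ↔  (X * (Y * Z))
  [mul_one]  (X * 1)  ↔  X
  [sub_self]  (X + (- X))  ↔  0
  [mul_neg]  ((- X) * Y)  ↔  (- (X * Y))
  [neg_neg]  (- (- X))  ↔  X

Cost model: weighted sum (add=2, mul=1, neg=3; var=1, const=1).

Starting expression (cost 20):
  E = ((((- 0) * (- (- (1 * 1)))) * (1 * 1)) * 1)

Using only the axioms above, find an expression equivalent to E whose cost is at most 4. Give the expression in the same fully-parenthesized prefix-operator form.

(- 0)   [cost 4]

step 1: mul_one (→) rewrites ((((- 0) * (- (- (1 * 1)))) * (1 * 1)) * 1) into (((- 0) * (- (- (1 * 1)))) * (1 * 1))
step 2: mul_one (→) rewrites (1 * 1) into 1, now (((- 0) * (- (- (1 * 1)))) * 1)
step 3: mul_one (→) rewrites (1 * 1) into 1, now (((- 0) * (- (- 1))) * 1)
step 4: mul_one (→) rewrites (((- 0) * (- (- 1))) * 1) into ((- 0) * (- (- 1)))
step 5: neg_neg (→) rewrites (- (- 1)) into 1, now ((- 0) * 1)
step 6: mul_one (→) rewrites ((- 0) * 1) into (- 0), reaching cost 4 (bound 4)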